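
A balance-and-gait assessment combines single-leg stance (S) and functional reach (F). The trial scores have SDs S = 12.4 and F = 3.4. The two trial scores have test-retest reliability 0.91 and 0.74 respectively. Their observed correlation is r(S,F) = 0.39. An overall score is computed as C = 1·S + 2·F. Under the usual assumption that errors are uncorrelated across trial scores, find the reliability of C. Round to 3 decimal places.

0.903

Var(C) = 12.4² + 2²·3.4² + 2·[2·12.4·3.4·0.39] = 200 + 65.7696 = 265.77.
Because errors are independent across components, Cov(Tᵢ,Tⱼ) = Cov(Xᵢ,Xⱼ); the off-diagonal part of the true-score variance is the same as above.
True-score variance = [12.4²·0.91 + 2²·3.4²·0.74] + 65.7696 = 174.139 + 65.7696 = 239.909.
Reliability = 239.909 / 265.77 = 0.903.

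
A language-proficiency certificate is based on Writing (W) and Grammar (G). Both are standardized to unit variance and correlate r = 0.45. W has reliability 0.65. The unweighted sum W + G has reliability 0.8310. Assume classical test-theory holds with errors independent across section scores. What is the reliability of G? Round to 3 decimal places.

0.860

Var(W+G) = 2 + 2·0.45 = 2.900.
True-score variance = ρ_W + ρ_G + 2·0.45, so 0.8310 = (0.65 + ρ_G + 0.90) / 2.900.
ρ_G = 0.8310·2.900 − 0.65 − 0.90 = 0.860.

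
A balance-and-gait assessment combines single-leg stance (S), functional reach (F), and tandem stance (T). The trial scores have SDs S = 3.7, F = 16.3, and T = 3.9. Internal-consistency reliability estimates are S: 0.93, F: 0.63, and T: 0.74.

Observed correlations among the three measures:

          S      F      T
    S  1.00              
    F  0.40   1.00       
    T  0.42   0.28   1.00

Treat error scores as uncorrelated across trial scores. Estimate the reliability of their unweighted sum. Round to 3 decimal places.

Var(S+F+T) = 3.7² + 16.3² + 3.9² + 2·[3.7·16.3·0.40 + 3.7·3.9·0.42 + 16.3·3.9·0.28] = 294.59 + 95.9684 = 390.558.
Under uncorrelated errors the observed covariances equal the true-score covariances, so only the own-variance terms attenuate.
True-score variance = [3.7²·0.93 + 16.3²·0.63 + 3.9²·0.74] + 95.9684 = 191.372 + 95.9684 = 287.34.
Reliability = 287.34 / 390.558 = 0.736.

0.736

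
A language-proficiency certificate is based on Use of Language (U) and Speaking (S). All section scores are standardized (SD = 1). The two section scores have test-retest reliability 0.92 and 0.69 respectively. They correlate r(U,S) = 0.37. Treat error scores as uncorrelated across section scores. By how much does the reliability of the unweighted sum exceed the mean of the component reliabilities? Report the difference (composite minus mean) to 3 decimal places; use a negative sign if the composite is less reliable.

Var(sum) = 2 + 0.74 = 2.74; true-score variance = 1.61 + 0.74 = 2.35; composite reliability = 0.8577.
Mean component reliability = 0.8050.
Difference = 0.8577 − 0.8050 = 0.053.

0.053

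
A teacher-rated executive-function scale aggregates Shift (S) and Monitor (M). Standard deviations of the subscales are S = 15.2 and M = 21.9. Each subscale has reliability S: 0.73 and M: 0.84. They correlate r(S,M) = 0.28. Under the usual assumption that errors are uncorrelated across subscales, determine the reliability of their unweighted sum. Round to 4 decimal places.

Var(S+M) = 15.2² + 21.9² + 2·[15.2·21.9·0.28] = 710.65 + 186.413 = 897.063.
Under uncorrelated errors the observed covariances equal the true-score covariances, so only the own-variance terms attenuate.
True-score variance = [15.2²·0.73 + 21.9²·0.84] + 186.413 = 571.532 + 186.413 = 757.944.
Reliability = 757.944 / 897.063 = 0.8449.

0.8449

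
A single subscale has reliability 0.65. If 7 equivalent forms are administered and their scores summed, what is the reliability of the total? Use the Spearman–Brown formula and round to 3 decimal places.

ρ_k = kρ / (1 + (k−1)ρ) = 7·0.65 / (1 + 6·0.65) = 4.550 / 4.900 = 0.929.

0.929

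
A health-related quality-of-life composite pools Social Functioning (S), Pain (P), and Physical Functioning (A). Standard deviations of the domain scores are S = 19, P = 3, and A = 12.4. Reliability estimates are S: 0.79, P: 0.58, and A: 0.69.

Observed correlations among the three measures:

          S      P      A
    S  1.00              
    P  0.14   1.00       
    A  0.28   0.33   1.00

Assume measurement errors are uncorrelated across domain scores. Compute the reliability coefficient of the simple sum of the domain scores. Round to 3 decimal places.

0.817

Var(S+P+A) = 19² + 3² + 12.4² + 2·[19·3·0.14 + 19·12.4·0.28 + 3·12.4·0.33] = 523.76 + 172.448 = 696.208.
Under uncorrelated errors the observed covariances equal the true-score covariances, so only the own-variance terms attenuate.
True-score variance = [19²·0.79 + 3²·0.58 + 12.4²·0.69] + 172.448 = 396.504 + 172.448 = 568.952.
Reliability = 568.952 / 696.208 = 0.817.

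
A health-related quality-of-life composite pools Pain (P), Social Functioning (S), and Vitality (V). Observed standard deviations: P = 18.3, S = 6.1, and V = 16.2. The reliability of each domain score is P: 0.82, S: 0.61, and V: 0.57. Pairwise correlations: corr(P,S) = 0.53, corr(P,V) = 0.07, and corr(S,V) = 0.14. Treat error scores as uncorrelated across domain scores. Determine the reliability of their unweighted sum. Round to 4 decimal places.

Var(P+S+V) = 18.3² + 6.1² + 16.2² + 2·[18.3·6.1·0.53 + 18.3·16.2·0.07 + 6.1·16.2·0.14] = 634.54 + 187.502 = 822.042.
With uncorrelated errors the cross-covariances are all true-score covariance, so they carry over unchanged; only the diagonal terms shrink to ρᵢσᵢ².
True-score variance = [18.3²·0.82 + 6.1²·0.61 + 16.2²·0.57] + 187.502 = 446.899 + 187.502 = 634.4.
Reliability = 634.4 / 822.042 = 0.7717.

0.7717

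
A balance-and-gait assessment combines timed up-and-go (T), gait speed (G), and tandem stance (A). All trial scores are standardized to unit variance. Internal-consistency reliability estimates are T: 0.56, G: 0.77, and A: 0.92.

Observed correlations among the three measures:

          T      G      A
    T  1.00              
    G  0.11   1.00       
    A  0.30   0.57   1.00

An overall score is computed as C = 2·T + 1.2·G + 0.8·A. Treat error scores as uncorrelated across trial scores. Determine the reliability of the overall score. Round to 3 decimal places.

Var(C) = 2² + 1.2² + 0.8² + 2·[2.4·0.11 + 1.6·0.30 + 0.96·0.57] = 6.08 + 2.5824 = 8.6624.
Under uncorrelated errors the observed covariances equal the true-score covariances, so only the own-variance terms attenuate.
True-score variance = [2²·0.56 + 1.2²·0.77 + 0.8²·0.92] + 2.5824 = 3.9376 + 2.5824 = 6.52.
Reliability = 6.52 / 8.6624 = 0.753.

0.753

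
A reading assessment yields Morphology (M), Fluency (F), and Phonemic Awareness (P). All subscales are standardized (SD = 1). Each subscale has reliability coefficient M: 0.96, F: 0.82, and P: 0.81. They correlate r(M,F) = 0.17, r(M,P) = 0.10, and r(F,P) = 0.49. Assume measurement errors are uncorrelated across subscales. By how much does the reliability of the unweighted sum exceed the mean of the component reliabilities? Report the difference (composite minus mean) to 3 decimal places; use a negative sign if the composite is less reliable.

0.046

Var(sum) = 3 + 1.52 = 4.52; true-score variance = 2.59 + 1.52 = 4.11; composite reliability = 0.9093.
Mean component reliability = 0.8633.
Difference = 0.9093 − 0.8633 = 0.046.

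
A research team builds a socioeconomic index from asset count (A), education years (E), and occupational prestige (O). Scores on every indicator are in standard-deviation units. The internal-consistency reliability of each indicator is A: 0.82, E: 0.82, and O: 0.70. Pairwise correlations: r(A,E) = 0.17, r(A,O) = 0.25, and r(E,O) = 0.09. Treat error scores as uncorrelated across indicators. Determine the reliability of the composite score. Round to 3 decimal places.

Var(A+E+O) = 3 + 2·[0.17 + 0.25 + 0.09] = 3 + 1.02 = 4.02.
Because errors are independent across components, Cov(Tᵢ,Tⱼ) = Cov(Xᵢ,Xⱼ); the off-diagonal part of the true-score variance is the same as above.
True-score variance = [0.82 + 0.82 + 0.70] + 1.02 = 2.34 + 1.02 = 3.36.
Reliability = 3.36 / 4.02 = 0.836.

0.836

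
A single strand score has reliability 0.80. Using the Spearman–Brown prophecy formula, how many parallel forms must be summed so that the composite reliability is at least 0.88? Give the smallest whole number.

2

k ≥ ρ*(1−ρ₁)/(ρ₁(1−ρ*)) = 0.88·0.20 / (0.80·0.12) = 1.833.
Smallest integer k = 2.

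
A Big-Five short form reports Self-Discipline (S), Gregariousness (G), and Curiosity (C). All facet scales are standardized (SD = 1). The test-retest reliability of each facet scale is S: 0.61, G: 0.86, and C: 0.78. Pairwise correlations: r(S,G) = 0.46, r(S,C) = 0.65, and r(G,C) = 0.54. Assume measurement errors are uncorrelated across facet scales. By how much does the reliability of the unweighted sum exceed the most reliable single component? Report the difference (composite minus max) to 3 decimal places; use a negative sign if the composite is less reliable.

Var(sum) = 3 + 3.3 = 6.3; true-score variance = 2.25 + 3.3 = 5.55; composite reliability = 0.8810.
Max component reliability = 0.8600.
Difference = 0.8810 − 0.8600 = 0.021.

0.021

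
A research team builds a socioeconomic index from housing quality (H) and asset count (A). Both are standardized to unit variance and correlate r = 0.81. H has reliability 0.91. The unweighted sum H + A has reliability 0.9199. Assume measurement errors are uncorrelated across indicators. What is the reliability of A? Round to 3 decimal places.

0.800

Var(H+A) = 2 + 2·0.81 = 3.620.
True-score variance = ρ_H + ρ_A + 2·0.81, so 0.9199 = (0.91 + ρ_A + 1.62) / 3.620.
ρ_A = 0.9199·3.620 − 0.91 − 1.62 = 0.800.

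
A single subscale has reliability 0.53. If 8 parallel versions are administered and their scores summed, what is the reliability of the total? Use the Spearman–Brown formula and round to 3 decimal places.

ρ_k = kρ / (1 + (k−1)ρ) = 8·0.53 / (1 + 7·0.53) = 4.240 / 4.710 = 0.900.

0.900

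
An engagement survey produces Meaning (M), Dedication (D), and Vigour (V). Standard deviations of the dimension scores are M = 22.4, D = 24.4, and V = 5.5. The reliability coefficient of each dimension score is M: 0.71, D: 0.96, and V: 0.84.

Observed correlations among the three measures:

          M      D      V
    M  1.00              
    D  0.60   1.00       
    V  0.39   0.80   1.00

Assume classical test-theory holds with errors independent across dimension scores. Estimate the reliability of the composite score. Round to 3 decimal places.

0.917

Var(M+D+V) = 22.4² + 24.4² + 5.5² + 2·[22.4·24.4·0.60 + 22.4·5.5·0.39 + 24.4·5.5·0.80] = 1127.37 + 966.688 = 2094.06.
With uncorrelated errors the cross-covariances are all true-score covariance, so they carry over unchanged; only the diagonal terms shrink to ρᵢσᵢ².
True-score variance = [22.4²·0.71 + 24.4²·0.96 + 5.5²·0.84] + 966.688 = 953.205 + 966.688 = 1919.89.
Reliability = 1919.89 / 2094.06 = 0.917.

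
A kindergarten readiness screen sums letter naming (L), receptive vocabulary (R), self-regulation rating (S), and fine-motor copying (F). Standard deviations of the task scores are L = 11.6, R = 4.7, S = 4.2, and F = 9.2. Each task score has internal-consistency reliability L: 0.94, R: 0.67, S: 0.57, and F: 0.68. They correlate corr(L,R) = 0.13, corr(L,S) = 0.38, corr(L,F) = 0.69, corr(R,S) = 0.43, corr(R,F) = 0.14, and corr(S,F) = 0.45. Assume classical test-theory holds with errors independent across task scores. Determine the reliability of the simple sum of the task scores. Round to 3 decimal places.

Var(L+R+S+F) = 11.6² + 4.7² + 4.2² + 9.2² + 2·[11.6·4.7·0.13 + 11.6·4.2·0.38 + 11.6·9.2·0.69 + 4.7·4.2·0.43 + 4.7·9.2·0.14 + 4.2·9.2·0.45] = 258.93 + 262.336 = 521.266.
Under uncorrelated errors the observed covariances equal the true-score covariances, so only the own-variance terms attenuate.
True-score variance = [11.6²·0.94 + 4.7²·0.67 + 4.2²·0.57 + 9.2²·0.68] + 262.336 = 208.897 + 262.336 = 471.232.
Reliability = 471.232 / 521.266 = 0.904.

0.904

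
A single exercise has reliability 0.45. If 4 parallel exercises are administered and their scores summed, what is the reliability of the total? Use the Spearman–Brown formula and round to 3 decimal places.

ρ_k = kρ / (1 + (k−1)ρ) = 4·0.45 / (1 + 3·0.45) = 1.800 / 2.350 = 0.766.

0.766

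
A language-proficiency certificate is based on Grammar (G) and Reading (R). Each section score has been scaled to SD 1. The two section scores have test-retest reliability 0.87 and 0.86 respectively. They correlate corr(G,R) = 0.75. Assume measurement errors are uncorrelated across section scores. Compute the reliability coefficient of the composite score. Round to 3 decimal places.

0.923

Var(G+R) = 2 + 2·[0.75] = 2 + 1.5 = 3.5.
With uncorrelated errors the cross-covariances are all true-score covariance, so they carry over unchanged; only the diagonal terms shrink to ρᵢσᵢ².
True-score variance = [0.87 + 0.86] + 1.5 = 1.73 + 1.5 = 3.23.
Reliability = 3.23 / 3.5 = 0.923.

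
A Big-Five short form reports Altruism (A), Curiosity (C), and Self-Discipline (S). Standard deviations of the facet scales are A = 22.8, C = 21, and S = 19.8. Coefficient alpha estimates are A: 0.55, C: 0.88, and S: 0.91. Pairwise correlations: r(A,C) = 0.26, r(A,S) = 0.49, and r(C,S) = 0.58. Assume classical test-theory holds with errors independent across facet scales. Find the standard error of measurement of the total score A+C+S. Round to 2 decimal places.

Var(total) = 1352.88 + 1173.72 = 2526.6.
True-score variance = 1030.75 + 1173.72 = 2204.46, so reliability = 0.8725.
Error variance = 2526.6 − 2204.46 = 322.132; SEM = √322.132 = 17.95.

17.95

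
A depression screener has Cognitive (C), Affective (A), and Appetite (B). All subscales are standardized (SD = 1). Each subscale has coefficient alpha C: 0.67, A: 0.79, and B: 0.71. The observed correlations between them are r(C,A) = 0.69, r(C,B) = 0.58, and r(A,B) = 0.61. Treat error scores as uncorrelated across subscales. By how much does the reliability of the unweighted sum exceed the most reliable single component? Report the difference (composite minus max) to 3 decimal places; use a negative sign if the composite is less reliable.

Var(sum) = 3 + 3.76 = 6.76; true-score variance = 2.17 + 3.76 = 5.93; composite reliability = 0.8772.
Max component reliability = 0.7900.
Difference = 0.8772 − 0.7900 = 0.087.

0.087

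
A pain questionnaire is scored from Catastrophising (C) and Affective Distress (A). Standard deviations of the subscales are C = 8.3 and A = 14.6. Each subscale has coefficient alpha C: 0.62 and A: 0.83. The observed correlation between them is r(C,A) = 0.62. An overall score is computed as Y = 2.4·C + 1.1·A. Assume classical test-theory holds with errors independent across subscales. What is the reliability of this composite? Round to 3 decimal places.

Var(Y) = 2.4²·8.3² + 1.1²·14.6² + 2·[2.64·8.3·14.6·0.62] = 654.73 + 396.695 = 1051.42.
With uncorrelated errors the cross-covariances are all true-score covariance, so they carry over unchanged; only the diagonal terms shrink to ρᵢσᵢ².
True-score variance = [2.4²·8.3²·0.62 + 1.1²·14.6²·0.83] + 396.695 = 460.097 + 396.695 = 856.791.
Reliability = 856.791 / 1051.42 = 0.815.

0.815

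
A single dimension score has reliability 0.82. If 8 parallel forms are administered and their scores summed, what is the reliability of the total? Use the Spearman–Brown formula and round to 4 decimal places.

ρ_k = kρ / (1 + (k−1)ρ) = 8·0.82 / (1 + 7·0.82) = 6.560 / 6.740 = 0.9733.

0.9733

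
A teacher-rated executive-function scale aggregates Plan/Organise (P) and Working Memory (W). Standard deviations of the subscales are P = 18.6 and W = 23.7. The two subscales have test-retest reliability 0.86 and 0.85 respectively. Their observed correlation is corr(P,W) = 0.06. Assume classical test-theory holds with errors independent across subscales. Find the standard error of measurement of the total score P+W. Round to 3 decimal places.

Var(total) = 907.65 + 52.8984 = 960.548.
True-score variance = 774.962 + 52.8984 = 827.861, so reliability = 0.8619.
Error variance = 960.548 − 827.861 = 132.688; SEM = √132.688 = 11.519.

11.519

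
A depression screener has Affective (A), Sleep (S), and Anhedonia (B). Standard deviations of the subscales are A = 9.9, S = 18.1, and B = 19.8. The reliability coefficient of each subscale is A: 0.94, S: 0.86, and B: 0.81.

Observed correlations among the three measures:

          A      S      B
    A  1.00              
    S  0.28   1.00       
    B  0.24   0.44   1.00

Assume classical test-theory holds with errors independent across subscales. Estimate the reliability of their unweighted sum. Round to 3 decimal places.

0.905

Var(A+S+B) = 9.9² + 18.1² + 19.8² + 2·[9.9·18.1·0.28 + 9.9·19.8·0.24 + 18.1·19.8·0.44] = 817.66 + 509.81 = 1327.47.
With uncorrelated errors the cross-covariances are all true-score covariance, so they carry over unchanged; only the diagonal terms shrink to ρᵢσᵢ².
True-score variance = [9.9²·0.94 + 18.1²·0.86 + 19.8²·0.81] + 509.81 = 691.426 + 509.81 = 1201.24.
Reliability = 1201.24 / 1327.47 = 0.905.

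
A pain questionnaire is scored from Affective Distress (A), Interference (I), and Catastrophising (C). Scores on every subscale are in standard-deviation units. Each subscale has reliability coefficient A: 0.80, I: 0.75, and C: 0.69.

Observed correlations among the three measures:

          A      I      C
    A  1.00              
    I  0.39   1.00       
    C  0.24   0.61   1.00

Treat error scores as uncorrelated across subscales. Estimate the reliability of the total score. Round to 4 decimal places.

Var(A+I+C) = 3 + 2·[0.39 + 0.24 + 0.61] = 3 + 2.48 = 5.48.
Because errors are independent across components, Cov(Tᵢ,Tⱼ) = Cov(Xᵢ,Xⱼ); the off-diagonal part of the true-score variance is the same as above.
True-score variance = [0.80 + 0.75 + 0.69] + 2.48 = 2.24 + 2.48 = 4.72.
Reliability = 4.72 / 5.48 = 0.8613.

0.8613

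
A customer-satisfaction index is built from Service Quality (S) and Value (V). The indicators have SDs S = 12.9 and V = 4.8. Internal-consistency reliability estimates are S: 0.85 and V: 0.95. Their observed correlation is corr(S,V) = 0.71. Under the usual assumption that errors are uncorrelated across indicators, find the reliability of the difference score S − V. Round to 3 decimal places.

0.743

Var(S−V) = 12.9² + 4.8² − 2·12.9·4.8·0.71 = 189.45 − 87.9264 = 101.524.
Under uncorrelated errors the observed covariances equal the true-score covariances, so only the own-variance terms attenuate.
True-score variance = [12.9²·0.85 + 4.8²·0.95] − 87.9264 = 163.337 − 87.9264 = 75.4101.
Reliability = 75.4101 / 101.524 = 0.743.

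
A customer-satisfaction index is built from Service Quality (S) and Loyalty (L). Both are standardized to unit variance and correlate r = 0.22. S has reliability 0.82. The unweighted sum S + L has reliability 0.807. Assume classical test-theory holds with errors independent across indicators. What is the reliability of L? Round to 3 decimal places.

0.709

Var(S+L) = 2 + 2·0.22 = 2.440.
True-score variance = ρ_S + ρ_L + 2·0.22, so 0.807 = (0.82 + ρ_L + 0.44) / 2.440.
ρ_L = 0.807·2.440 − 0.82 − 0.44 = 0.709.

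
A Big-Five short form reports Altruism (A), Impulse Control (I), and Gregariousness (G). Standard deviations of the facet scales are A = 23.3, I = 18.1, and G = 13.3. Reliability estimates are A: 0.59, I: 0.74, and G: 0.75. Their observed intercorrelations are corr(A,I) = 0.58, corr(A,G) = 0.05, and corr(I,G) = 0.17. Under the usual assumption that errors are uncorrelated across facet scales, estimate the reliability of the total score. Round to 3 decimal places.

Var(A+I+G) = 23.3² + 18.1² + 13.3² + 2·[23.3·18.1·0.58 + 23.3·13.3·0.05 + 18.1·13.3·0.17] = 1047.39 + 602.044 = 1649.43.
Because errors are independent across components, Cov(Tᵢ,Tⱼ) = Cov(Xᵢ,Xⱼ); the off-diagonal part of the true-score variance is the same as above.
True-score variance = [23.3²·0.59 + 18.1²·0.74 + 13.3²·0.75] + 602.044 = 695.404 + 602.044 = 1297.45.
Reliability = 1297.45 / 1649.43 = 0.787.

0.787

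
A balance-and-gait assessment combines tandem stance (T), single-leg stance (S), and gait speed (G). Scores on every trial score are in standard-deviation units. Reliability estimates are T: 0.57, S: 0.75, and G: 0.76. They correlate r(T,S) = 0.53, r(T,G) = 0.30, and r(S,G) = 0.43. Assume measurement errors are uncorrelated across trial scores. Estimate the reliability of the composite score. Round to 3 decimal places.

0.833

Var(T+S+G) = 3 + 2·[0.53 + 0.30 + 0.43] = 3 + 2.52 = 5.52.
With uncorrelated errors the cross-covariances are all true-score covariance, so they carry over unchanged; only the diagonal terms shrink to ρᵢσᵢ².
True-score variance = [0.57 + 0.75 + 0.76] + 2.52 = 2.08 + 2.52 = 4.6.
Reliability = 4.6 / 5.52 = 0.833.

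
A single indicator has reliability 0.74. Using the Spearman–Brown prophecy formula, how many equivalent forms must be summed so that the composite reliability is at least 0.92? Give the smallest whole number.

5

k ≥ ρ*(1−ρ₁)/(ρ₁(1−ρ*)) = 0.92·0.26 / (0.74·0.08) = 4.041.
Smallest integer k = 5.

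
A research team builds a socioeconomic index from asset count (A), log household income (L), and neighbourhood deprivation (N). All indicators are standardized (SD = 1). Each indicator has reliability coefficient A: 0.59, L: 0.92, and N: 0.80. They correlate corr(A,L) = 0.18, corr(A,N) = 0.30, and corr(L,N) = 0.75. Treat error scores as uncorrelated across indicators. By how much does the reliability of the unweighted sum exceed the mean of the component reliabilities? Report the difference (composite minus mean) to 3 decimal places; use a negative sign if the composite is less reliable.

0.104

Var(sum) = 3 + 2.46 = 5.46; true-score variance = 2.31 + 2.46 = 4.77; composite reliability = 0.8736.
Mean component reliability = 0.7700.
Difference = 0.8736 − 0.7700 = 0.104.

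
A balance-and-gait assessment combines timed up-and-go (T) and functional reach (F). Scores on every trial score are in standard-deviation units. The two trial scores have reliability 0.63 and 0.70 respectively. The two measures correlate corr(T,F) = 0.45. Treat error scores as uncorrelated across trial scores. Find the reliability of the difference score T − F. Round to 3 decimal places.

0.391

Var(T−F) = 1 + 1 − 2·0.45 = 2 − 0.9 = 1.1.
With uncorrelated errors the cross-covariances are all true-score covariance, so they carry over unchanged; only the diagonal terms shrink to ρᵢσᵢ².
True-score variance = [0.63 + 0.70] − 0.9 = 1.33 − 0.9 = 0.43.
Reliability = 0.43 / 1.1 = 0.391.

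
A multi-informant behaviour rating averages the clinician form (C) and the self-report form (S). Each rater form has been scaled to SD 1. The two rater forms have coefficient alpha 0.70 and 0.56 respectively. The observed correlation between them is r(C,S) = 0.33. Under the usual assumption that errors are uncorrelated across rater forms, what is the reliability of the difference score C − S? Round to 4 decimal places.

0.4478

Var(C−S) = 1 + 1 − 2·0.33 = 2 − 0.66 = 1.34.
Under uncorrelated errors the observed covariances equal the true-score covariances, so only the own-variance terms attenuate.
True-score variance = [0.70 + 0.56] − 0.66 = 1.26 − 0.66 = 0.6.
Reliability = 0.6 / 1.34 = 0.4478.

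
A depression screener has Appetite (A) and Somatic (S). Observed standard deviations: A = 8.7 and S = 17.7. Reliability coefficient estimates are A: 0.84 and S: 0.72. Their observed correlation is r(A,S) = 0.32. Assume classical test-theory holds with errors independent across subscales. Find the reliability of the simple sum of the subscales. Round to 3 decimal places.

Var(A+S) = 8.7² + 17.7² + 2·[8.7·17.7·0.32] = 388.98 + 98.5536 = 487.534.
Because errors are independent across components, Cov(Tᵢ,Tⱼ) = Cov(Xᵢ,Xⱼ); the off-diagonal part of the true-score variance is the same as above.
True-score variance = [8.7²·0.84 + 17.7²·0.72] + 98.5536 = 289.148 + 98.5536 = 387.702.
Reliability = 387.702 / 487.534 = 0.795.

0.795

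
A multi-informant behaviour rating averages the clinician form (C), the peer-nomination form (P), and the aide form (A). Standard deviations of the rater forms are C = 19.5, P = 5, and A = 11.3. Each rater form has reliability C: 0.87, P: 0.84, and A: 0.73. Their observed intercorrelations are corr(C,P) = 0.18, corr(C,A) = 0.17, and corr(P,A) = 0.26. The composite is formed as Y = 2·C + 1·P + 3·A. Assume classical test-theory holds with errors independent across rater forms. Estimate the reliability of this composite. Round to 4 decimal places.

0.8450

Var(Y) = 2²·19.5² + 5² + 3²·11.3² + 2·[2·19.5·5·0.18 + 6·19.5·11.3·0.17 + 3·5·11.3·0.26] = 2695.21 + 607.854 = 3303.06.
With uncorrelated errors the cross-covariances are all true-score covariance, so they carry over unchanged; only the diagonal terms shrink to ρᵢσᵢ².
True-score variance = [2²·19.5²·0.87 + 5²·0.84 + 3²·11.3²·0.73] + 607.854 = 2183.19 + 607.854 = 2791.05.
Reliability = 2791.05 / 3303.06 = 0.8450.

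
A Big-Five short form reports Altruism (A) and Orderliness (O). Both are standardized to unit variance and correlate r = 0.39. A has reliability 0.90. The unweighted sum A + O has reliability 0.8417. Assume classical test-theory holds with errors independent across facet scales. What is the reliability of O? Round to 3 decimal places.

Var(A+O) = 2 + 2·0.39 = 2.780.
True-score variance = ρ_A + ρ_O + 2·0.39, so 0.8417 = (0.90 + ρ_O + 0.78) / 2.780.
ρ_O = 0.8417·2.780 − 0.90 − 0.78 = 0.660.

0.660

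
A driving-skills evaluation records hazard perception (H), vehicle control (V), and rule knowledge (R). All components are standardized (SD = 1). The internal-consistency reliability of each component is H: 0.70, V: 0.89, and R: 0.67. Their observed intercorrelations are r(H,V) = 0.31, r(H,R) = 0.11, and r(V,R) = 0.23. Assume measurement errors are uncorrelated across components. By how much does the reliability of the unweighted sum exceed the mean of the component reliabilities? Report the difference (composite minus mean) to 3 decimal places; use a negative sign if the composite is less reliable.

Var(sum) = 3 + 1.3 = 4.3; true-score variance = 2.26 + 1.3 = 3.56; composite reliability = 0.8279.
Mean component reliability = 0.7533.
Difference = 0.8279 − 0.7533 = 0.075.

0.075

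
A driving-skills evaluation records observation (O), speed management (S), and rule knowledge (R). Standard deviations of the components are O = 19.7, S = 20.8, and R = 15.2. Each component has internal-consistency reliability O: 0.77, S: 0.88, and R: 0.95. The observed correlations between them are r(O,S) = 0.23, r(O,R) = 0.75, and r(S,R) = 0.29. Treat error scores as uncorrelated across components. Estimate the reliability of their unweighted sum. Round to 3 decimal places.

Var(O+S+R) = 19.7² + 20.8² + 15.2² + 2·[19.7·20.8·0.23 + 19.7·15.2·0.75 + 20.8·15.2·0.29] = 1051.77 + 821.022 = 1872.79.
With uncorrelated errors the cross-covariances are all true-score covariance, so they carry over unchanged; only the diagonal terms shrink to ρᵢσᵢ².
True-score variance = [19.7²·0.77 + 20.8²·0.88 + 15.2²·0.95] + 821.022 = 899.04 + 821.022 = 1720.06.
Reliability = 1720.06 / 1872.79 = 0.918.

0.918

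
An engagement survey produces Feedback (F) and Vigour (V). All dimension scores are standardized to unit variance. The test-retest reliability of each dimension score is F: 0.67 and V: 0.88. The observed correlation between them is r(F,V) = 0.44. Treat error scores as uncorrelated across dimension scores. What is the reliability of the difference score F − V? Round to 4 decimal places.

0.5982

Var(F−V) = 1 + 1 − 2·0.44 = 2 − 0.88 = 1.12.
With uncorrelated errors the cross-covariances are all true-score covariance, so they carry over unchanged; only the diagonal terms shrink to ρᵢσᵢ².
True-score variance = [0.67 + 0.88] − 0.88 = 1.55 − 0.88 = 0.67.
Reliability = 0.67 / 1.12 = 0.5982.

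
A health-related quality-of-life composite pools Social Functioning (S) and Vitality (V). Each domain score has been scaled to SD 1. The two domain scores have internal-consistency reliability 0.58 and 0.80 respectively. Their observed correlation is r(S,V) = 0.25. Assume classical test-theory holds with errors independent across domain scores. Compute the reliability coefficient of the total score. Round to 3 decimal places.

Var(S+V) = 2 + 2·[0.25] = 2 + 0.5 = 2.5.
Under uncorrelated errors the observed covariances equal the true-score covariances, so only the own-variance terms attenuate.
True-score variance = [0.58 + 0.80] + 0.5 = 1.38 + 0.5 = 1.88.
Reliability = 1.88 / 2.5 = 0.752.

0.752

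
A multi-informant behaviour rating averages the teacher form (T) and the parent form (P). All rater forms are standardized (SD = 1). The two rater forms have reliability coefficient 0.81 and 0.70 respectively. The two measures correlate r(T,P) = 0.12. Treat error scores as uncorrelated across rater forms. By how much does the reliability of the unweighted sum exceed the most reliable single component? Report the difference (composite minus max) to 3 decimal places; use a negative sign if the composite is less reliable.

-0.029

Var(sum) = 2 + 0.24 = 2.24; true-score variance = 1.51 + 0.24 = 1.75; composite reliability = 0.7812.
Max component reliability = 0.8100.
Difference = 0.7812 − 0.8100 = -0.029.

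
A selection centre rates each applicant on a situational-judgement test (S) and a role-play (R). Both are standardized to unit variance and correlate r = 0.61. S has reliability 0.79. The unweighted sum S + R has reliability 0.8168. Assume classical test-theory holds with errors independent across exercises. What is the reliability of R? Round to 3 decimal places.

0.620

Var(S+R) = 2 + 2·0.61 = 3.220.
True-score variance = ρ_S + ρ_R + 2·0.61, so 0.8168 = (0.79 + ρ_R + 1.22) / 3.220.
ρ_R = 0.8168·3.220 − 0.79 − 1.22 = 0.620.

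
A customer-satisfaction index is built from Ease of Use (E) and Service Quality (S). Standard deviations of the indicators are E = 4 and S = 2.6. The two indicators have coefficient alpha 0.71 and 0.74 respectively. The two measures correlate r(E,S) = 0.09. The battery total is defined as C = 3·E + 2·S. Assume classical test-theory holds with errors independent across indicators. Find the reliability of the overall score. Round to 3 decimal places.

0.732

Var(C) = 3²·4² + 2²·2.6² + 2·[6·4·2.6·0.09] = 171.04 + 11.232 = 182.272.
Under uncorrelated errors the observed covariances equal the true-score covariances, so only the own-variance terms attenuate.
True-score variance = [3²·4²·0.71 + 2²·2.6²·0.74] + 11.232 = 122.25 + 11.232 = 133.482.
Reliability = 133.482 / 182.272 = 0.732.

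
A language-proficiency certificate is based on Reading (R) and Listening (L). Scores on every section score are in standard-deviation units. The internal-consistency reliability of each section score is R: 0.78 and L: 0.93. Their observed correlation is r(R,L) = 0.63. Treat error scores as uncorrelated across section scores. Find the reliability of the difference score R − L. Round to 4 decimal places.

Var(R−L) = 1 + 1 − 2·0.63 = 2 − 1.26 = 0.74.
With uncorrelated errors the cross-covariances are all true-score covariance, so they carry over unchanged; only the diagonal terms shrink to ρᵢσᵢ².
True-score variance = [0.78 + 0.93] − 1.26 = 1.71 − 1.26 = 0.45.
Reliability = 0.45 / 0.74 = 0.6081.

0.6081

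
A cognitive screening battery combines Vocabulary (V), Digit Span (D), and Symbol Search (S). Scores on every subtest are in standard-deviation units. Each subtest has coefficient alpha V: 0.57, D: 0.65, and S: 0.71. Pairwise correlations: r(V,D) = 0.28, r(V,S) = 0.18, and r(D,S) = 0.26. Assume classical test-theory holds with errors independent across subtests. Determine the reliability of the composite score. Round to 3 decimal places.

Var(V+D+S) = 3 + 2·[0.28 + 0.18 + 0.26] = 3 + 1.44 = 4.44.
Under uncorrelated errors the observed covariances equal the true-score covariances, so only the own-variance terms attenuate.
True-score variance = [0.57 + 0.65 + 0.71] + 1.44 = 1.93 + 1.44 = 3.37.
Reliability = 3.37 / 4.44 = 0.759.

0.759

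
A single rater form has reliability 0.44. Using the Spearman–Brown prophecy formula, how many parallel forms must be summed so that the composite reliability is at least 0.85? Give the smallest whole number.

8

k ≥ ρ*(1−ρ₁)/(ρ₁(1−ρ*)) = 0.85·0.56 / (0.44·0.15) = 7.212.
Smallest integer k = 8.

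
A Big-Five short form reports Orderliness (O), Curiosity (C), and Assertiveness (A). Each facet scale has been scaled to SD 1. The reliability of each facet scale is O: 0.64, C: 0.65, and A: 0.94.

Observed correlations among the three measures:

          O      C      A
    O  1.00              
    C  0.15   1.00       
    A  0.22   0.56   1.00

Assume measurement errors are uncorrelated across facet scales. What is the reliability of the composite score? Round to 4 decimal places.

Var(O+C+A) = 3 + 2·[0.15 + 0.22 + 0.56] = 3 + 1.86 = 4.86.
Because errors are independent across components, Cov(Tᵢ,Tⱼ) = Cov(Xᵢ,Xⱼ); the off-diagonal part of the true-score variance is the same as above.
True-score variance = [0.64 + 0.65 + 0.94] + 1.86 = 2.23 + 1.86 = 4.09.
Reliability = 4.09 / 4.86 = 0.8416.

0.8416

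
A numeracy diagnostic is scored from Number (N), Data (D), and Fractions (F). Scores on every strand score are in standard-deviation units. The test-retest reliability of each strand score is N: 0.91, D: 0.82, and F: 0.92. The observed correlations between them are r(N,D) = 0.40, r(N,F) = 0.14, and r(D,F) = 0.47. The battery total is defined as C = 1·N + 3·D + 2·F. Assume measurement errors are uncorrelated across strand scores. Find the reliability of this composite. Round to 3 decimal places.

Var(C) = 1 + 3² + 2² + 2·[3·0.40 + 2·0.14 + 6·0.47] = 14 + 8.6 = 22.6.
With uncorrelated errors the cross-covariances are all true-score covariance, so they carry over unchanged; only the diagonal terms shrink to ρᵢσᵢ².
True-score variance = [0.91 + 3²·0.82 + 2²·0.92] + 8.6 = 11.97 + 8.6 = 20.57.
Reliability = 20.57 / 22.6 = 0.910.

0.910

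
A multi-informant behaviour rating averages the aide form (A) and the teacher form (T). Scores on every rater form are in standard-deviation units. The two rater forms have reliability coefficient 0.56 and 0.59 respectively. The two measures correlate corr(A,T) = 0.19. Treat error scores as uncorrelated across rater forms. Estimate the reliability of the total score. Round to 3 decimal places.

0.643

Var(A+T) = 2 + 2·[0.19] = 2 + 0.38 = 2.38.
Because errors are independent across components, Cov(Tᵢ,Tⱼ) = Cov(Xᵢ,Xⱼ); the off-diagonal part of the true-score variance is the same as above.
True-score variance = [0.56 + 0.59] + 0.38 = 1.15 + 0.38 = 1.53.
Reliability = 1.53 / 2.38 = 0.643.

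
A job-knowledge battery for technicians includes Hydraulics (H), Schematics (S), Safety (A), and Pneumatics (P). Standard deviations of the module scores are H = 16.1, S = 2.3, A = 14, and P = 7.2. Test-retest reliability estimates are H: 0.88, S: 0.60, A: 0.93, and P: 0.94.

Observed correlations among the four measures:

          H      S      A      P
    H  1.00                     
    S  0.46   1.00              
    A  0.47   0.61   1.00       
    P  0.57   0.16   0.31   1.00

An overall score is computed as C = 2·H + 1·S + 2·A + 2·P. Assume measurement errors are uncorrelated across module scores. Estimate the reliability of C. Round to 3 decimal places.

0.949

Var(C) = 2²·16.1² + 2.3² + 2²·14² + 2²·7.2² + 2·[2·16.1·2.3·0.46 + 4·16.1·14·0.47 + 4·16.1·7.2·0.57 + 2·2.3·14·0.61 + 2·2.3·7.2·0.16 + 4·14·7.2·0.31] = 2033.49 + 1783.38 = 3816.87.
Because errors are independent across components, Cov(Tᵢ,Tⱼ) = Cov(Xᵢ,Xⱼ); the off-diagonal part of the true-score variance is the same as above.
True-score variance = [2²·16.1²·0.88 + 2.3²·0.60 + 2²·14²·0.93 + 2²·7.2²·0.94] + 1783.38 = 1839.63 + 1783.38 = 3623.02.
Reliability = 3623.02 / 3816.87 = 0.949.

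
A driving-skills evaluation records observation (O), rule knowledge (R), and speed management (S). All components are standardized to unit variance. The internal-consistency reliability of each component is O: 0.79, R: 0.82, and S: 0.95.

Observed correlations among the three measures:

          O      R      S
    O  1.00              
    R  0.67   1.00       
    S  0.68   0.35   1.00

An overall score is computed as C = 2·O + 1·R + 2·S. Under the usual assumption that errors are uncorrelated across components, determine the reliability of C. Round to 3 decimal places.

0.934

Var(C) = 2² + 1 + 2² + 2·[2·0.67 + 4·0.68 + 2·0.35] = 9 + 9.52 = 18.52.
Because errors are independent across components, Cov(Tᵢ,Tⱼ) = Cov(Xᵢ,Xⱼ); the off-diagonal part of the true-score variance is the same as above.
True-score variance = [2²·0.79 + 0.82 + 2²·0.95] + 9.52 = 7.78 + 9.52 = 17.3.
Reliability = 17.3 / 18.52 = 0.934.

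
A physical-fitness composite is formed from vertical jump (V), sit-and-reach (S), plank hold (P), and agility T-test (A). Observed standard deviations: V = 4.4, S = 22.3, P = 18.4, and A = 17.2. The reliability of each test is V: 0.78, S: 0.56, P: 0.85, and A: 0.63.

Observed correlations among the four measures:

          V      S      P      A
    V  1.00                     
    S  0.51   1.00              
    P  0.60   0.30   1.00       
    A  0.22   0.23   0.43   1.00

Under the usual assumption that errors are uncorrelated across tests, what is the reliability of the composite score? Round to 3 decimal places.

0.815

Var(V+S+P+A) = 4.4² + 22.3² + 18.4² + 17.2² + 2·[4.4·22.3·0.51 + 4.4·18.4·0.60 + 4.4·17.2·0.22 + 22.3·18.4·0.30 + 22.3·17.2·0.23 + 18.4·17.2·0.43] = 1151.05 + 925.336 = 2076.39.
Under uncorrelated errors the observed covariances equal the true-score covariances, so only the own-variance terms attenuate.
True-score variance = [4.4²·0.78 + 22.3²·0.56 + 18.4²·0.85 + 17.2²·0.63] + 925.336 = 767.738 + 925.336 = 1693.07.
Reliability = 1693.07 / 2076.39 = 0.815.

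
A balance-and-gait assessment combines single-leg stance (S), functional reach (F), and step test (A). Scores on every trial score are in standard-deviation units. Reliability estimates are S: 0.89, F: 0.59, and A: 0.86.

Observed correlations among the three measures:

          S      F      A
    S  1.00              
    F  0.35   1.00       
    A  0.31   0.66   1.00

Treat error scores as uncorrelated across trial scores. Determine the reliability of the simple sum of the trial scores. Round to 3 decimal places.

Var(S+F+A) = 3 + 2·[0.35 + 0.31 + 0.66] = 3 + 2.64 = 5.64.
Because errors are independent across components, Cov(Tᵢ,Tⱼ) = Cov(Xᵢ,Xⱼ); the off-diagonal part of the true-score variance is the same as above.
True-score variance = [0.89 + 0.59 + 0.86] + 2.64 = 2.34 + 2.64 = 4.98.
Reliability = 4.98 / 5.64 = 0.883.

0.883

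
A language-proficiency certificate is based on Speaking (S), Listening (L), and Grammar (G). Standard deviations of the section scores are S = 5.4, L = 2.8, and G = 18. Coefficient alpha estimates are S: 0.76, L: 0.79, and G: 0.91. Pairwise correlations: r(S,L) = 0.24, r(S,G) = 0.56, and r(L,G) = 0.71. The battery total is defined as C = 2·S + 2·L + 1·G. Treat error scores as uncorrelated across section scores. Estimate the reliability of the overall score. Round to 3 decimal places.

Var(C) = 2²·5.4² + 2²·2.8² + 18² + 2·[4·5.4·2.8·0.24 + 2·5.4·18·0.56 + 2·2.8·18·0.71] = 472 + 389.894 = 861.894.
Because errors are independent across components, Cov(Tᵢ,Tⱼ) = Cov(Xᵢ,Xⱼ); the off-diagonal part of the true-score variance is the same as above.
True-score variance = [2²·5.4²·0.76 + 2²·2.8²·0.79 + 18²·0.91] + 389.894 = 408.261 + 389.894 = 798.155.
Reliability = 798.155 / 861.894 = 0.926.

0.926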